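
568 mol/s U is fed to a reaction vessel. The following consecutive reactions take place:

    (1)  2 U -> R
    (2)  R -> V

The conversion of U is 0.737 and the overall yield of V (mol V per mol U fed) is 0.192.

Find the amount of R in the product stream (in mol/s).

Conversion of U: U consumed = 2ξ₁ = 0.737 × 568 → ξ₁ = 209.3 mol/s.
Yield of V: 1ξ₂ / 568 = 0.192 → ξ₂ = 109.1 mol/s.
Outlet amounts (n = n₀ + Σ ν·ξ):
  U: 568 − 2(209.3) = 149.4
  R: 0 + 1(209.3) − 1(109.1) = 100.3
  V: 0 + 1(109.1) = 109.1

100 mol/s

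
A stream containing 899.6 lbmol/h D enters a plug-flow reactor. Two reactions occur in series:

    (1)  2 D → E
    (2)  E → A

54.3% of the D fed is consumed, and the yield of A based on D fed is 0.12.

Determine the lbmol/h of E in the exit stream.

136 lbmol/h

Conversion of D: D consumed = 2ξ₁ = 0.543 × 899.6 → ξ₁ = 244.2 lbmol/h.
Yield of A: 1ξ₂ / 899.6 = 0.12 → ξ₂ = 108 lbmol/h.
Outlet amounts (n = n₀ + Σ ν·ξ):
  D: 899.6 − 2(244.2) = 411.1
  E: 0 + 1(244.2) − 1(108) = 136.3
  A: 0 + 1(108) = 108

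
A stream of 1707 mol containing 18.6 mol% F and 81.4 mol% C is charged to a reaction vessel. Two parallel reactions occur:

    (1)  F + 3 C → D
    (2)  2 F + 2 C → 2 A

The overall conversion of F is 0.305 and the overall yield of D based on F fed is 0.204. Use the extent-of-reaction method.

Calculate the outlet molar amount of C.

Yield of D: 1ξ₁ / 317.5 = 0.204 → ξ₁ = 64.77 mol.
Conversion of F: 1ξ₁ + 2ξ₂ = 0.305 × 317.5 = 96.84 → ξ₂ = 16.03 mol.
Outlet amounts (n = n₀ + Σ ν·ξ):
  F: 317.5 − 1(64.77) − 2(16.03) = 220.7
  C: 1389 − 3(64.77) − 2(16.03) = 1163
  D: 0 + 1(64.77) = 64.77
  A: 0 + 2(16.03) = 32.07

1160 mol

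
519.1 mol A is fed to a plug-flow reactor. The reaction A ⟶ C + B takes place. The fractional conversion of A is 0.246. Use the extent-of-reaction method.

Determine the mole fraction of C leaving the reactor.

0.197

A reacted = 0.246 × 519.1 = 127.7 mol; ν_A = −1, so ξ = 127.7/1 = 127.7 mol.
Outlet amounts (n = n₀ + ν ξ):
  A: 519.1 − 1(127.7) = 391.4
  C: 0 + 1(127.7) = 127.7
  B: 0 + 1(127.7) = 127.7
Total out = 646.8 mol; y_C = 127.7 / 646.8 = 0.1974.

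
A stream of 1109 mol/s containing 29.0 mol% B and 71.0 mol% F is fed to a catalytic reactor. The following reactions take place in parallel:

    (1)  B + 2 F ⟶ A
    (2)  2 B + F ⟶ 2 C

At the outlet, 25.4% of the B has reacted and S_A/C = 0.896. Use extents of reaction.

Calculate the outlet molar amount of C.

Conversion of B: B consumed = 0.254 × 321.6 = 81.69 mol/s = 1ξ₁ + 2ξ₂.
Selectivity: 1ξ₁ / (2ξ₂) = 0.896 → ξ₁ = 1.792 ξ₂.
Substitute: (1·1.792 + 2) ξ₂ = 81.69 → ξ₂ = 21.54 mol/s, ξ₁ = 38.6 mol/s.
Outlet amounts (n = n₀ + Σ ν·ξ):
  B: 321.6 − 1(38.6) − 2(21.54) = 239.9
  F: 787.4 − 2(38.6) − 1(21.54) = 688.6
  A: 0 + 1(38.6) = 38.6
  C: 0 + 2(21.54) = 43.08

43.1 mol/s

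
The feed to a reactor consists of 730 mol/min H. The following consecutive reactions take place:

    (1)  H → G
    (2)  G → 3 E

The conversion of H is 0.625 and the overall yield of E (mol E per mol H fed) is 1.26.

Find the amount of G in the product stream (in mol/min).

Conversion of H: H consumed = 1ξ₁ = 0.625 × 730 → ξ₁ = 456.2 mol/min.
Yield of E: 3ξ₂ / 730 = 1.26 → ξ₂ = 306.6 mol/min.
Outlet amounts (n = n₀ + Σ ν·ξ):
  H: 730 − 1(456.2) = 273.8
  G: 0 + 1(456.2) − 1(306.6) = 149.7
  E: 0 + 3(306.6) = 919.8

150 mol/min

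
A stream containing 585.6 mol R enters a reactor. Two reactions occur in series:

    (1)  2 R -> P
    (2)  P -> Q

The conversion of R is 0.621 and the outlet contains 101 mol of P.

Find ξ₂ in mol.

Conversion of R: R consumed = 2ξ₁ = 0.621 × 585.6 → ξ₁ = 181.8 mol.
P balance: n_P = 0 + 1ξ₁ − 1ξ₂ = 101 → ξ₂ = (1·181.8 − 101)/1 = 80.83 mol.
Outlet amounts (n = n₀ + Σ ν·ξ):
  R: 585.6 − 2(181.8) = 221.9
  P: 0 + 1(181.8) − 1(80.83) = 101
  Q: 0 + 1(80.83) = 80.83

ξ₂ = 80.8 mol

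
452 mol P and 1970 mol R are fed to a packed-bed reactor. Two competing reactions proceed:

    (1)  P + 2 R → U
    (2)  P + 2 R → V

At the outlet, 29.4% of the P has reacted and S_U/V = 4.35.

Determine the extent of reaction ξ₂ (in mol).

ξ₂ = 24.8 mol

Conversion of P: P consumed = 0.294 × 452 = 132.9 mol = 1ξ₁ + 1ξ₂.
Selectivity: 1ξ₁ / (1ξ₂) = 4.35 → ξ₁ = 4.35 ξ₂.
Substitute: (1·4.35 + 1) ξ₂ = 132.9 → ξ₂ = 24.84 mol, ξ₁ = 108 mol.
Outlet amounts (n = n₀ + Σ ν·ξ):
  P: 452 − 1(108) − 1(24.84) = 319.1
  R: 1970 − 2(108) − 2(24.84) = 1704
  U: 0 + 1(108) = 108
  V: 0 + 1(24.84) = 24.84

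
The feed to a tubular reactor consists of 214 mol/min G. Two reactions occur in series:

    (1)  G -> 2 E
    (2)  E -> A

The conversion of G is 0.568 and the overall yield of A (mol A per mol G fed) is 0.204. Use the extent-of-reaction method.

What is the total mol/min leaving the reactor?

336 mol/min

Conversion of G: G consumed = 1ξ₁ = 0.568 × 214 → ξ₁ = 121.6 mol/min.
Yield of A: 1ξ₂ / 214 = 0.204 → ξ₂ = 43.66 mol/min.
Outlet amounts (n = n₀ + Σ ν·ξ):
  G: 214 − 1(121.6) = 92.45
  E: 0 + 2(121.6) − 1(43.66) = 199.4
  A: 0 + 1(43.66) = 43.66
Total out = 92.45 + 199.4 + 43.66 = 335.6 mol/min.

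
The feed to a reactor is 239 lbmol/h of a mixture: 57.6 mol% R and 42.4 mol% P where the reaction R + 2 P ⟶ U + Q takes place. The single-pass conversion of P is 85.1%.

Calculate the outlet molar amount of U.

43.1 lbmol/h

P reacted = 0.851 × 101.3 = 86.24 lbmol/h; ν_P = −2, so ξ = 86.24/2 = 43.12 lbmol/h.
Outlet amounts (n = n₀ + ν ξ):
  R: 137.7 − 1(43.12) = 94.55
  P: 101.3 − 2(43.12) = 15.1
  U: 0 + 1(43.12) = 43.12
  Q: 0 + 1(43.12) = 43.12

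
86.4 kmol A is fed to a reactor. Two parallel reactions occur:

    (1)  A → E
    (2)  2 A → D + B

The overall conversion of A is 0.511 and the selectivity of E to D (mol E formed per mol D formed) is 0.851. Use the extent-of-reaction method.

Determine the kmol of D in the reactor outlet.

15.5 kmol

Conversion of A: A consumed = 0.511 × 86.4 = 44.15 kmol = 1ξ₁ + 2ξ₂.
Selectivity: 1ξ₁ / (1ξ₂) = 0.851 → ξ₁ = 0.851 ξ₂.
Substitute: (1·0.851 + 2) ξ₂ = 44.15 → ξ₂ = 15.49 kmol, ξ₁ = 13.18 kmol.
Outlet amounts (n = n₀ + Σ ν·ξ):
  A: 86.4 − 1(13.18) − 2(15.49) = 42.25
  E: 0 + 1(13.18) = 13.18
  D: 0 + 1(15.49) = 15.49
  B: 0 + 1(15.49) = 15.49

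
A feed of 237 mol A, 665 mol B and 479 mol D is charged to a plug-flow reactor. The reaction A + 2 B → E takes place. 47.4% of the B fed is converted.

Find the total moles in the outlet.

1070 mol

B reacted = 0.474 × 665 = 315.2 mol; ν_B = −2, so ξ = 315.2/2 = 157.6 mol.
Outlet amounts (n = n₀ + ν ξ):
  A: 237 − 1(157.6) = 79.4
  B: 665 − 2(157.6) = 349.8
  E: 0 + 1(157.6) = 157.6
  D: 479 (inert)
Total out = 79.4 + 349.8 + 157.6 + 479 = 1066 mol.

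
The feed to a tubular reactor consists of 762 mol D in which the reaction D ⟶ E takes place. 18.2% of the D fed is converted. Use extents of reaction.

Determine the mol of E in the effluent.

D reacted = 0.182 × 762 = 138.7 mol; ν_D = −1, so ξ = 138.7/1 = 138.7 mol.
Outlet amounts (n = n₀ + ν ξ):
  D: 762 − 1(138.7) = 623.3
  E: 0 + 1(138.7) = 138.7

139 mol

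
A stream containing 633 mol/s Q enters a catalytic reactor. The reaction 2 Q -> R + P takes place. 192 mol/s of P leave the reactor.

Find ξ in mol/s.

For P: n = n₀ + 1ξ → 192 = 0 + 1ξ, giving ξ = 192 mol/s.
Outlet amounts (n = n₀ + ν ξ):
  Q: 633 − 2(192) = 249
  R: 0 + 1(192) = 192
  P: 0 + 1(192) = 192

ξ = 192 mol/s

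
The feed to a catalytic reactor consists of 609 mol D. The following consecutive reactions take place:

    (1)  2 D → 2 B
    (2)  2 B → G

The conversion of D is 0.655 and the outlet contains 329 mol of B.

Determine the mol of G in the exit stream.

34.9 mol

Conversion of D: D consumed = 2ξ₁ = 0.655 × 609 → ξ₁ = 199.4 mol.
B balance: n_B = 0 + 2ξ₁ − 2ξ₂ = 329 → ξ₂ = (2·199.4 − 329)/2 = 34.95 mol.
Outlet amounts (n = n₀ + Σ ν·ξ):
  D: 609 − 2(199.4) = 210.1
  B: 0 + 2(199.4) − 2(34.95) = 329
  G: 0 + 1(34.95) = 34.95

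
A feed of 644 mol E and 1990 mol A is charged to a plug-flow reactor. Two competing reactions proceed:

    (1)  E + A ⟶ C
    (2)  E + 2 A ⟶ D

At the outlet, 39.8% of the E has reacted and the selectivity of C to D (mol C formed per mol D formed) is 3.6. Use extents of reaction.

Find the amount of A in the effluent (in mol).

1680 mol

Conversion of E: E consumed = 0.398 × 644 = 256.3 mol = 1ξ₁ + 1ξ₂.
Selectivity: 1ξ₁ / (1ξ₂) = 3.6 → ξ₁ = 3.6 ξ₂.
Substitute: (1·3.6 + 1) ξ₂ = 256.3 → ξ₂ = 55.72 mol, ξ₁ = 200.6 mol.
Outlet amounts (n = n₀ + Σ ν·ξ):
  E: 644 − 1(200.6) − 1(55.72) = 387.7
  A: 1990 − 1(200.6) − 2(55.72) = 1678
  C: 0 + 1(200.6) = 200.6
  D: 0 + 1(55.72) = 55.72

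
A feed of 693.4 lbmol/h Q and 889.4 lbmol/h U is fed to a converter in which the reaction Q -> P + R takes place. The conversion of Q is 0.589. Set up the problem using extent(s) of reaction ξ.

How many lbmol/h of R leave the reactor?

Q reacted = 0.589 × 693.4 = 408.4 lbmol/h; ν_Q = −1, so ξ = 408.4/1 = 408.4 lbmol/h.
Outlet amounts (n = n₀ + ν ξ):
  Q: 693.4 − 1(408.4) = 285
  P: 0 + 1(408.4) = 408.4
  R: 0 + 1(408.4) = 408.4
  U: 889.4 (inert)

408 lbmol/h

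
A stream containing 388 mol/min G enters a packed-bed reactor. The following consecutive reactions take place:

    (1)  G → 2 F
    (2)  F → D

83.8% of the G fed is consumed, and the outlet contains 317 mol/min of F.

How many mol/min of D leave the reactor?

333 mol/min

Conversion of G: G consumed = 1ξ₁ = 0.838 × 388 → ξ₁ = 325.1 mol/min.
F balance: n_F = 0 + 2ξ₁ − 1ξ₂ = 317 → ξ₂ = (2·325.1 − 317)/1 = 333.3 mol/min.
Outlet amounts (n = n₀ + Σ ν·ξ):
  G: 388 − 1(325.1) = 62.86
  F: 0 + 2(325.1) − 1(333.3) = 317
  D: 0 + 1(333.3) = 333.3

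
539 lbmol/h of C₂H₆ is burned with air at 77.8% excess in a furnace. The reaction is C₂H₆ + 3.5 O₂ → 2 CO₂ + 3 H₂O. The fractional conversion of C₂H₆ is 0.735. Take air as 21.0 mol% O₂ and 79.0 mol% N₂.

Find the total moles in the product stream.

16700 lbmol/h

Stoichiometric O₂ = 3.5 × 539 = 1886 lbmol/h; O₂ fed = 1886 × 1.778 = 3354 lbmol/h.
N₂ fed = 3354 × 79/21 = 12620 lbmol/h.
Fuel reacted = 0.735 × 539 → ξ = 396.2 lbmol/h.
Outlet (n = n₀ + ν ξ):
  C₂H₆: 539 − 1(396.2) = 142.8
  O₂: 3354 − 3.5(396.2) = 1968
  N₂: 12620 (inert)
  CO₂: 0 + 2(396.2) = 792.3
  H₂O: 0 + 3(396.2) = 1188
Total out = 142.8 + 1968 + 12620 + 792.3 + 1188 = 16710 lbmol/h.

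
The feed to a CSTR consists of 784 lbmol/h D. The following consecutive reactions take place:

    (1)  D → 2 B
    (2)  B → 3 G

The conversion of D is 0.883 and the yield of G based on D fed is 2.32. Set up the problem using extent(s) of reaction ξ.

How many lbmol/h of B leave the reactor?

Conversion of D: D consumed = 1ξ₁ = 0.883 × 784 → ξ₁ = 692.3 lbmol/h.
Yield of G: 3ξ₂ / 784 = 2.32 → ξ₂ = 606.3 lbmol/h.
Outlet amounts (n = n₀ + Σ ν·ξ):
  D: 784 − 1(692.3) = 91.73
  B: 0 + 2(692.3) − 1(606.3) = 778.3
  G: 0 + 3(606.3) = 1819

778 lbmol/h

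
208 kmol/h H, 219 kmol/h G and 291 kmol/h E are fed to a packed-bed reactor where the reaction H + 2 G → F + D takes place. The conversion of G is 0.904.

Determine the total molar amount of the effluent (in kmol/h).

G reacted = 0.904 × 219 = 198 kmol/h; ν_G = −2, so ξ = 198/2 = 98.99 kmol/h.
Outlet amounts (n = n₀ + ν ξ):
  H: 208 − 1(98.99) = 109
  G: 219 − 2(98.99) = 21.02
  F: 0 + 1(98.99) = 98.99
  D: 0 + 1(98.99) = 98.99
  E: 291 (inert)
Total out = 109 + 21.02 + 98.99 + 98.99 + 291 = 619 kmol/h.

619 kmol/h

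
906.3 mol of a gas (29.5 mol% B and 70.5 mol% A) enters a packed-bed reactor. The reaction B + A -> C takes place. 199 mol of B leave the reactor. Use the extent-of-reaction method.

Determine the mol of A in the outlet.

571 mol

For B: n = n₀ − 1ξ → 199 = 267.4 − 1ξ, giving ξ = 68.36 mol.
Outlet amounts (n = n₀ + ν ξ):
  B: 267.4 − 1(68.36) = 199
  A: 638.9 − 1(68.36) = 570.6
  C: 0 + 1(68.36) = 68.36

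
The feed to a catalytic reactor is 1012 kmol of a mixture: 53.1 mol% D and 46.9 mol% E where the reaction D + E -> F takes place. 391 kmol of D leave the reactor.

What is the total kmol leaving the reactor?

For D: n = n₀ − 1ξ → 391 = 537.4 − 1ξ, giving ξ = 146.4 kmol.
Outlet amounts (n = n₀ + ν ξ):
  D: 537.4 − 1(146.4) = 391
  E: 474.6 − 1(146.4) = 328.3
  F: 0 + 1(146.4) = 146.4
Total out = 391 + 328.3 + 146.4 = 865.6 kmol.

866 kmol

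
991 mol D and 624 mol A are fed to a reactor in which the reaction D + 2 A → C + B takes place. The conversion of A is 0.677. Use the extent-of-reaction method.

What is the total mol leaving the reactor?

A reacted = 0.677 × 624 = 422.4 mol; ν_A = −2, so ξ = 422.4/2 = 211.2 mol.
Outlet amounts (n = n₀ + ν ξ):
  D: 991 − 1(211.2) = 779.8
  A: 624 − 2(211.2) = 201.6
  C: 0 + 1(211.2) = 211.2
  B: 0 + 1(211.2) = 211.2
Total out = 779.8 + 201.6 + 211.2 + 211.2 = 1404 mol.

1400 mol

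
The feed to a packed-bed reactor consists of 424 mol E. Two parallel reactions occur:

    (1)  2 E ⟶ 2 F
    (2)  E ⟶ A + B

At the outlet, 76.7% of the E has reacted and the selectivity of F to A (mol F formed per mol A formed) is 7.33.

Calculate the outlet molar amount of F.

Conversion of E: E consumed = 0.767 × 424 = 325.2 mol = 2ξ₁ + 1ξ₂.
Selectivity: 2ξ₁ / (1ξ₂) = 7.33 → ξ₁ = 3.665 ξ₂.
Substitute: (2·3.665 + 1) ξ₂ = 325.2 → ξ₂ = 39.04 mol, ξ₁ = 143.1 mol.
Outlet amounts (n = n₀ + Σ ν·ξ):
  E: 424 − 2(143.1) − 1(39.04) = 98.79
  F: 0 + 2(143.1) = 286.2
  A: 0 + 1(39.04) = 39.04
  B: 0 + 1(39.04) = 39.04

286 mol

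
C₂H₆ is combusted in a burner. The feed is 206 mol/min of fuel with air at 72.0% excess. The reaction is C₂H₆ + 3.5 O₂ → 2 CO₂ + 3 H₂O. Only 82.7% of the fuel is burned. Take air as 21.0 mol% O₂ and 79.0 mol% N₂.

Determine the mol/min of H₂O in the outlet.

Stoichiometric O₂ = 3.5 × 206 = 721 mol/min; O₂ fed = 721 × 1.720 = 1240 mol/min.
N₂ fed = 1240 × 79/21 = 4665 mol/min.
Fuel reacted = 0.827 × 206 → ξ = 170.4 mol/min.
Outlet (n = n₀ + ν ξ):
  C₂H₆: 206 − 1(170.4) = 35.64
  O₂: 1240 − 3.5(170.4) = 643.9
  N₂: 4665 (inert)
  CO₂: 0 + 2(170.4) = 340.7
  H₂O: 0 + 3(170.4) = 511.1

511 mol/min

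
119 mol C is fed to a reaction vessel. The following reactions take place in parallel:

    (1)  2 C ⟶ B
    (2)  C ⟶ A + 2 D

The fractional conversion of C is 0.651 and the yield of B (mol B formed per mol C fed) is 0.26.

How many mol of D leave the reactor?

Yield of B: 1ξ₁ / 119 = 0.26 → ξ₁ = 30.94 mol.
Conversion of C: 2ξ₁ + 1ξ₂ = 0.651 × 119 = 77.47 → ξ₂ = 15.59 mol.
Outlet amounts (n = n₀ + Σ ν·ξ):
  C: 119 − 2(30.94) − 1(15.59) = 41.53
  B: 0 + 1(30.94) = 30.94
  A: 0 + 1(15.59) = 15.59
  D: 0 + 2(15.59) = 31.18

31.2 mol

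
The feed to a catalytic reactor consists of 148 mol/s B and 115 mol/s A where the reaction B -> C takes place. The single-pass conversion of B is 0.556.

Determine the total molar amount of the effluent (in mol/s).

263 mol/s

B reacted = 0.556 × 148 = 82.29 mol/s; ν_B = −1, so ξ = 82.29/1 = 82.29 mol/s.
Outlet amounts (n = n₀ + ν ξ):
  B: 148 − 1(82.29) = 65.71
  C: 0 + 1(82.29) = 82.29
  A: 115 (inert)
Total out = 65.71 + 82.29 + 115 = 263 mol/s.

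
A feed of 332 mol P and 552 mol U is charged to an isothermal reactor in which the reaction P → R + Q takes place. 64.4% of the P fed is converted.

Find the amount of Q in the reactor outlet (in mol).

P reacted = 0.644 × 332 = 213.8 mol; ν_P = −1, so ξ = 213.8/1 = 213.8 mol.
Outlet amounts (n = n₀ + ν ξ):
  P: 332 − 1(213.8) = 118.2
  R: 0 + 1(213.8) = 213.8
  Q: 0 + 1(213.8) = 213.8
  U: 552 (inert)

214 mol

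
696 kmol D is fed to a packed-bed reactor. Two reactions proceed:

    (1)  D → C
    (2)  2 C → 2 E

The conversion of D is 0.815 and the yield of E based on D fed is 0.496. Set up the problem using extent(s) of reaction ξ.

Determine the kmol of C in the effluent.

222 kmol

Conversion of D: D consumed = 1ξ₁ = 0.815 × 696 → ξ₁ = 567.2 kmol.
Yield of E: 2ξ₂ / 696 = 0.496 → ξ₂ = 172.6 kmol.
Outlet amounts (n = n₀ + Σ ν·ξ):
  D: 696 − 1(567.2) = 128.8
  C: 0 + 1(567.2) − 2(172.6) = 222
  E: 0 + 2(172.6) = 345.2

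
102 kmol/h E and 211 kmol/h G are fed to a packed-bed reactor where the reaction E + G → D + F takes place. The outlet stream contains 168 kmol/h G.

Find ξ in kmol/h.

ξ = 43 kmol/h

For G: n = n₀ − 1ξ → 168 = 211 − 1ξ, giving ξ = 43 kmol/h.
Outlet amounts (n = n₀ + ν ξ):
  E: 102 − 1(43) = 59
  G: 211 − 1(43) = 168
  D: 0 + 1(43) = 43
  F: 0 + 1(43) = 43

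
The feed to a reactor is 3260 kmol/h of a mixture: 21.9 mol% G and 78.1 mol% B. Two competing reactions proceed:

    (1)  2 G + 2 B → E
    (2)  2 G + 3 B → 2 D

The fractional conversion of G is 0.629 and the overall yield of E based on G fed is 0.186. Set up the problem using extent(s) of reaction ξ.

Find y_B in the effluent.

0.775

Yield of E: 1ξ₁ / 713.9 = 0.186 → ξ₁ = 132.8 kmol/h.
Conversion of G: 2ξ₁ + 2ξ₂ = 0.629 × 713.9 = 449.1 → ξ₂ = 91.74 kmol/h.
Outlet amounts (n = n₀ + Σ ν·ξ):
  G: 713.9 − 2(132.8) − 2(91.74) = 264.9
  B: 2546 − 2(132.8) − 3(91.74) = 2005
  E: 0 + 1(132.8) = 132.8
  D: 0 + 2(91.74) = 183.5
Total out = 2586 kmol/h; y_B = 2005 / 2586 = 0.7753.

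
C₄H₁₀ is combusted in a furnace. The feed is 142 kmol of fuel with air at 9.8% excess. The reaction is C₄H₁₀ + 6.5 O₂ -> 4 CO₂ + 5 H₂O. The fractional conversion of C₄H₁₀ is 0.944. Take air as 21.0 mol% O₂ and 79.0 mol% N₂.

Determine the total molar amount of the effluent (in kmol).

5170 kmol

Stoichiometric O₂ = 6.5 × 142 = 923 kmol; O₂ fed = 923 × 1.098 = 1013 kmol.
N₂ fed = 1013 × 79/21 = 3813 kmol.
Fuel reacted = 0.944 × 142 → ξ = 134 kmol.
Outlet (n = n₀ + ν ξ):
  C₄H₁₀: 142 − 1(134) = 7.952
  O₂: 1013 − 6.5(134) = 142.1
  N₂: 3813 (inert)
  CO₂: 0 + 4(134) = 536.2
  H₂O: 0 + 5(134) = 670.2
Total out = 7.952 + 142.1 + 3813 + 536.2 + 670.2 = 5169 kmol.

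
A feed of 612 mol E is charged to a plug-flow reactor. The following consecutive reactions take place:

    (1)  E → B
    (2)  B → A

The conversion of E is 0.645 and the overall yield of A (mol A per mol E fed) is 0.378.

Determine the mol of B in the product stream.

163 mol

Conversion of E: E consumed = 1ξ₁ = 0.645 × 612 → ξ₁ = 394.7 mol.
Yield of A: 1ξ₂ / 612 = 0.378 → ξ₂ = 231.3 mol.
Outlet amounts (n = n₀ + Σ ν·ξ):
  E: 612 − 1(394.7) = 217.3
  B: 0 + 1(394.7) − 1(231.3) = 163.4
  A: 0 + 1(231.3) = 231.3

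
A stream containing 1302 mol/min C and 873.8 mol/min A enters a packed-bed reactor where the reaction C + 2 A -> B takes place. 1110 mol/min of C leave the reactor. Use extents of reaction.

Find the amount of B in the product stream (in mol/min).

For C: n = n₀ − 1ξ → 1110 = 1302 − 1ξ, giving ξ = 192 mol/min.
Outlet amounts (n = n₀ + ν ξ):
  C: 1302 − 1(192) = 1110
  A: 873.8 − 2(192) = 489.8
  B: 0 + 1(192) = 192

192 mol/min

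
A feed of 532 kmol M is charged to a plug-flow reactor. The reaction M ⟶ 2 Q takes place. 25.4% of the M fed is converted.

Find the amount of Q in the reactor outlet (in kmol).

M reacted = 0.254 × 532 = 135.1 kmol; ν_M = −1, so ξ = 135.1/1 = 135.1 kmol.
Outlet amounts (n = n₀ + ν ξ):
  M: 532 − 1(135.1) = 396.9
  Q: 0 + 2(135.1) = 270.3

270 kmol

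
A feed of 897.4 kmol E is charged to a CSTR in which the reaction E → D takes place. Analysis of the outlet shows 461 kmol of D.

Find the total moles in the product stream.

For D: n = n₀ + 1ξ → 461 = 0 + 1ξ, giving ξ = 461 kmol.
Outlet amounts (n = n₀ + ν ξ):
  E: 897.4 − 1(461) = 436.4
  D: 0 + 1(461) = 461
Total out = 436.4 + 461 = 897.4 kmol.

897 kmol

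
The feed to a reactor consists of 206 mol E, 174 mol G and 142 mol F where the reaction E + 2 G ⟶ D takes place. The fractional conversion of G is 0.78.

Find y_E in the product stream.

G reacted = 0.78 × 174 = 135.7 mol; ν_G = −2, so ξ = 135.7/2 = 67.86 mol.
Outlet amounts (n = n₀ + ν ξ):
  E: 206 − 1(67.86) = 138.1
  G: 174 − 2(67.86) = 38.28
  D: 0 + 1(67.86) = 67.86
  F: 142 (inert)
Total out = 386.3 mol; y_E = 138.1 / 386.3 = 0.3576.

0.358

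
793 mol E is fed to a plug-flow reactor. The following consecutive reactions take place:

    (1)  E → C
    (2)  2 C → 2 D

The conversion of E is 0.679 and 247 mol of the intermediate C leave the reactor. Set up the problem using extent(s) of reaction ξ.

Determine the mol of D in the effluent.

291 mol

Conversion of E: E consumed = 1ξ₁ = 0.679 × 793 → ξ₁ = 538.4 mol.
C balance: n_C = 0 + 1ξ₁ − 2ξ₂ = 247 → ξ₂ = (1·538.4 − 247)/2 = 145.7 mol.
Outlet amounts (n = n₀ + Σ ν·ξ):
  E: 793 − 1(538.4) = 254.6
  C: 0 + 1(538.4) − 2(145.7) = 247
  D: 0 + 2(145.7) = 291.4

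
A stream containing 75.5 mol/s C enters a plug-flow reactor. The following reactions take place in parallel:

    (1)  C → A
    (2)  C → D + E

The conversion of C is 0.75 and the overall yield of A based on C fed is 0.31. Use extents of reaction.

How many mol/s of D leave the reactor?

Yield of A: 1ξ₁ / 75.5 = 0.31 → ξ₁ = 23.41 mol/s.
Conversion of C: 1ξ₁ + 1ξ₂ = 0.75 × 75.5 = 56.62 → ξ₂ = 33.22 mol/s.
Outlet amounts (n = n₀ + Σ ν·ξ):
  C: 75.5 − 1(23.41) − 1(33.22) = 18.88
  A: 0 + 1(23.41) = 23.41
  D: 0 + 1(33.22) = 33.22
  E: 0 + 1(33.22) = 33.22

33.2 mol/s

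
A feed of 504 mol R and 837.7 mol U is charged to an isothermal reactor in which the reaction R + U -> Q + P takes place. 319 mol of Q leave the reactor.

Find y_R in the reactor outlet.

For Q: n = n₀ + 1ξ → 319 = 0 + 1ξ, giving ξ = 319 mol.
Outlet amounts (n = n₀ + ν ξ):
  R: 504 − 1(319) = 185
  U: 837.7 − 1(319) = 518.7
  Q: 0 + 1(319) = 319
  P: 0 + 1(319) = 319
Total out = 1342 mol; y_R = 185 / 1342 = 0.1379.

0.138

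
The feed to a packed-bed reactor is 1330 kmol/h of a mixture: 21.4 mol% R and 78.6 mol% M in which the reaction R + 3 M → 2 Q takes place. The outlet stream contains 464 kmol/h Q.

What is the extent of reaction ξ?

For Q: n = n₀ + 2ξ → 464 = 0 + 2ξ, giving ξ = 232 kmol/h.
Outlet amounts (n = n₀ + ν ξ):
  R: 284.6 − 1(232) = 52.62
  M: 1045 − 3(232) = 349.4
  Q: 0 + 2(232) = 464

ξ = 232 kmol/h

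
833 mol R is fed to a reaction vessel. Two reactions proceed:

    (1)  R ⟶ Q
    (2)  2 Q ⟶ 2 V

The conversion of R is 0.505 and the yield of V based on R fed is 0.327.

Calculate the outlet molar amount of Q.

148 mol

Conversion of R: R consumed = 1ξ₁ = 0.505 × 833 → ξ₁ = 420.7 mol.
Yield of V: 2ξ₂ / 833 = 0.327 → ξ₂ = 136.2 mol.
Outlet amounts (n = n₀ + Σ ν·ξ):
  R: 833 − 1(420.7) = 412.3
  Q: 0 + 1(420.7) − 2(136.2) = 148.3
  V: 0 + 2(136.2) = 272.4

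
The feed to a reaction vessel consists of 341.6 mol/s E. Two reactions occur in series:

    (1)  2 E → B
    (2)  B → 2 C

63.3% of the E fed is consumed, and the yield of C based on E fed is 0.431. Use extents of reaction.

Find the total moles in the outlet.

307 mol/s

Conversion of E: E consumed = 2ξ₁ = 0.633 × 341.6 → ξ₁ = 108.1 mol/s.
Yield of C: 2ξ₂ / 341.6 = 0.431 → ξ₂ = 73.61 mol/s.
Outlet amounts (n = n₀ + Σ ν·ξ):
  E: 341.6 − 2(108.1) = 125.4
  B: 0 + 1(108.1) − 1(73.61) = 34.5
  C: 0 + 2(73.61) = 147.2
Total out = 125.4 + 34.5 + 147.2 = 307.1 mol/s.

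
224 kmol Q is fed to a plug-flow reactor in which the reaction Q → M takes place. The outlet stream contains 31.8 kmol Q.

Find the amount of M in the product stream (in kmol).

192 kmol

For Q: n = n₀ − 1ξ → 31.8 = 224 − 1ξ, giving ξ = 192.2 kmol.
Outlet amounts (n = n₀ + ν ξ):
  Q: 224 − 1(192.2) = 31.8
  M: 0 + 1(192.2) = 192.2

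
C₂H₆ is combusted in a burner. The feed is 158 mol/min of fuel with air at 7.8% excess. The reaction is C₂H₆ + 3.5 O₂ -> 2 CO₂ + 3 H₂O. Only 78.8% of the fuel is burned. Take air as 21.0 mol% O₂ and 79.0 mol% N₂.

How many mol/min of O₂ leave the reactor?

160 mol/min

Stoichiometric O₂ = 3.5 × 158 = 553 mol/min; O₂ fed = 553 × 1.078 = 596.1 mol/min.
N₂ fed = 596.1 × 79/21 = 2243 mol/min.
Fuel reacted = 0.788 × 158 → ξ = 124.5 mol/min.
Outlet (n = n₀ + ν ξ):
  C₂H₆: 158 − 1(124.5) = 33.5
  O₂: 596.1 − 3.5(124.5) = 160.4
  N₂: 2243 (inert)
  CO₂: 0 + 2(124.5) = 249
  H₂O: 0 + 3(124.5) = 373.5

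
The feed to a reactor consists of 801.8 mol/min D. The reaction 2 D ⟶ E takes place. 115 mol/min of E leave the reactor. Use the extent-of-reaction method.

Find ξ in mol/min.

ξ = 115 mol/min

For E: n = n₀ + 1ξ → 115 = 0 + 1ξ, giving ξ = 115 mol/min.
Outlet amounts (n = n₀ + ν ξ):
  D: 801.8 − 2(115) = 571.8
  E: 0 + 1(115) = 115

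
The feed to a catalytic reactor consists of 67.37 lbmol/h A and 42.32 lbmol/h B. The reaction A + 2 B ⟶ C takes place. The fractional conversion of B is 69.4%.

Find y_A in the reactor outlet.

B reacted = 0.694 × 42.32 = 29.37 lbmol/h; ν_B = −2, so ξ = 29.37/2 = 14.69 lbmol/h.
Outlet amounts (n = n₀ + ν ξ):
  A: 67.37 − 1(14.69) = 52.68
  B: 42.32 − 2(14.69) = 12.95
  C: 0 + 1(14.69) = 14.69
Total out = 80.32 lbmol/h; y_A = 52.68 / 80.32 = 0.6559.

0.656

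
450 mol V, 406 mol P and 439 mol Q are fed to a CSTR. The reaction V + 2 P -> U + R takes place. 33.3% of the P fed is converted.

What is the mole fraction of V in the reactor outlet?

0.312

P reacted = 0.333 × 406 = 135.2 mol; ν_P = −2, so ξ = 135.2/2 = 67.6 mol.
Outlet amounts (n = n₀ + ν ξ):
  V: 450 − 1(67.6) = 382.4
  P: 406 − 2(67.6) = 270.8
  U: 0 + 1(67.6) = 67.6
  R: 0 + 1(67.6) = 67.6
  Q: 439 (inert)
Total out = 1227 mol; y_V = 382.4 / 1227 = 0.3116.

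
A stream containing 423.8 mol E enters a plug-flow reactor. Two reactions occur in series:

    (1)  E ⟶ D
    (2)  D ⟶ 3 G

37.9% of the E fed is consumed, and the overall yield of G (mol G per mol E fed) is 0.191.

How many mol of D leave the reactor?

134 mol

Conversion of E: E consumed = 1ξ₁ = 0.379 × 423.8 → ξ₁ = 160.6 mol.
Yield of G: 3ξ₂ / 423.8 = 0.191 → ξ₂ = 26.98 mol.
Outlet amounts (n = n₀ + Σ ν·ξ):
  E: 423.8 − 1(160.6) = 263.2
  D: 0 + 1(160.6) − 1(26.98) = 133.6
  G: 0 + 3(26.98) = 80.95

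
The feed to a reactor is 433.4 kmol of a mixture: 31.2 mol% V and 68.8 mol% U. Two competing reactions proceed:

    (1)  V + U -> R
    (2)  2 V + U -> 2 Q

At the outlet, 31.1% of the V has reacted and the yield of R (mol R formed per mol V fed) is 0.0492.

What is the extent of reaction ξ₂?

Yield of R: 1ξ₁ / 135.2 = 0.0492 → ξ₁ = 6.653 kmol.
Conversion of V: 1ξ₁ + 2ξ₂ = 0.311 × 135.2 = 42.05 → ξ₂ = 17.7 kmol.
Outlet amounts (n = n₀ + Σ ν·ξ):
  V: 135.2 − 1(6.653) − 2(17.7) = 93.17
  U: 298.2 − 1(6.653) − 1(17.7) = 273.8
  R: 0 + 1(6.653) = 6.653
  Q: 0 + 2(17.7) = 35.4

ξ₂ = 17.7 kmol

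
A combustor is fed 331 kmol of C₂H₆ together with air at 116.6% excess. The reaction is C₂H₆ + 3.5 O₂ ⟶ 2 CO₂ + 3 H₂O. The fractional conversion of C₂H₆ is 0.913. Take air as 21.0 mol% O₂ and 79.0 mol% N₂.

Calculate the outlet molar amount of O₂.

1450 kmol

Stoichiometric O₂ = 3.5 × 331 = 1158 kmol; O₂ fed = 1158 × 2.166 = 2509 kmol.
N₂ fed = 2509 × 79/21 = 9440 kmol.
Fuel reacted = 0.913 × 331 → ξ = 302.2 kmol.
Outlet (n = n₀ + ν ξ):
  C₂H₆: 331 − 1(302.2) = 28.8
  O₂: 2509 − 3.5(302.2) = 1452
  N₂: 9440 (inert)
  CO₂: 0 + 2(302.2) = 604.4
  H₂O: 0 + 3(302.2) = 906.6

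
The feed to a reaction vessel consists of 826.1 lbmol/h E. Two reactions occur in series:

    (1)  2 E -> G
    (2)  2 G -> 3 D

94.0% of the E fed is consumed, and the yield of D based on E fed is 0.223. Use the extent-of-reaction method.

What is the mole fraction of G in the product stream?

Conversion of E: E consumed = 2ξ₁ = 0.94 × 826.1 → ξ₁ = 388.3 lbmol/h.
Yield of D: 3ξ₂ / 826.1 = 0.223 → ξ₂ = 61.41 lbmol/h.
Outlet amounts (n = n₀ + Σ ν·ξ):
  E: 826.1 − 2(388.3) = 49.57
  G: 0 + 1(388.3) − 2(61.41) = 265.5
  D: 0 + 3(61.41) = 184.2
Total out = 499.2 lbmol/h; y_G = 265.5 / 499.2 = 0.5317.

0.532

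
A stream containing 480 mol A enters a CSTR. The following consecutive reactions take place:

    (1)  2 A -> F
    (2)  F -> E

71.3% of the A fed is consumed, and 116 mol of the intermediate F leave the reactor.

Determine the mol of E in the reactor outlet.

Conversion of A: A consumed = 2ξ₁ = 0.713 × 480 → ξ₁ = 171.1 mol.
F balance: n_F = 0 + 1ξ₁ − 1ξ₂ = 116 → ξ₂ = (1·171.1 − 116)/1 = 55.12 mol.
Outlet amounts (n = n₀ + Σ ν·ξ):
  A: 480 − 2(171.1) = 137.8
  F: 0 + 1(171.1) − 1(55.12) = 116
  E: 0 + 1(55.12) = 55.12

55.1 mol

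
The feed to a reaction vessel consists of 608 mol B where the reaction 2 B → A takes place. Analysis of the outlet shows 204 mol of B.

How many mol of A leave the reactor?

202 mol

For B: n = n₀ − 2ξ → 204 = 608 − 2ξ, giving ξ = 202 mol.
Outlet amounts (n = n₀ + ν ξ):
  B: 608 − 2(202) = 204
  A: 0 + 1(202) = 202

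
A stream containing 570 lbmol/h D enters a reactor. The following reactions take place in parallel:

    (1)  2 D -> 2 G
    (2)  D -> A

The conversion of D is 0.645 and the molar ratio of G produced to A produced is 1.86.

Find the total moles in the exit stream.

570 lbmol/h

Conversion of D: D consumed = 0.645 × 570 = 367.7 lbmol/h = 2ξ₁ + 1ξ₂.
Selectivity: 2ξ₁ / (1ξ₂) = 1.86 → ξ₁ = 0.93 ξ₂.
Substitute: (2·0.93 + 1) ξ₂ = 367.7 → ξ₂ = 128.5 lbmol/h, ξ₁ = 119.6 lbmol/h.
Outlet amounts (n = n₀ + Σ ν·ξ):
  D: 570 − 2(119.6) − 1(128.5) = 202.4
  G: 0 + 2(119.6) = 239.1
  A: 0 + 1(128.5) = 128.5
Total out = 202.4 + 239.1 + 128.5 = 570 lbmol/h.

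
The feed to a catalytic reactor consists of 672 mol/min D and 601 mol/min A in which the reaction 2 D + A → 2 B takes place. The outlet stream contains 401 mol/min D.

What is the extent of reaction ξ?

ξ = 136 mol/min

For D: n = n₀ − 2ξ → 401 = 672 − 2ξ, giving ξ = 135.5 mol/min.
Outlet amounts (n = n₀ + ν ξ):
  D: 672 − 2(135.5) = 401
  A: 601 − 1(135.5) = 465.5
  B: 0 + 2(135.5) = 271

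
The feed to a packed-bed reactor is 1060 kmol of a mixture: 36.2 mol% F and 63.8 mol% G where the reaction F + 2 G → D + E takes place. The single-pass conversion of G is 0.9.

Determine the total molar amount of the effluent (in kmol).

756 kmol

G reacted = 0.9 × 676.3 = 608.7 kmol; ν_G = −2, so ξ = 608.7/2 = 304.3 kmol.
Outlet amounts (n = n₀ + ν ξ):
  F: 383.7 − 1(304.3) = 79.39
  G: 676.3 − 2(304.3) = 67.63
  D: 0 + 1(304.3) = 304.3
  E: 0 + 1(304.3) = 304.3
Total out = 79.39 + 67.63 + 304.3 + 304.3 = 755.7 kmol.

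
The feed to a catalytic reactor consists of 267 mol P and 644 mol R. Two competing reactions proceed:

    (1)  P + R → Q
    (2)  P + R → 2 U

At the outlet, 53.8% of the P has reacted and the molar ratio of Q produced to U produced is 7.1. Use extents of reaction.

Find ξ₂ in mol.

Conversion of P: P consumed = 0.538 × 267 = 143.6 mol = 1ξ₁ + 1ξ₂.
Selectivity: 1ξ₁ / (2ξ₂) = 7.1 → ξ₁ = 14.2 ξ₂.
Substitute: (1·14.2 + 1) ξ₂ = 143.6 → ξ₂ = 9.45 mol, ξ₁ = 134.2 mol.
Outlet amounts (n = n₀ + Σ ν·ξ):
  P: 267 − 1(134.2) − 1(9.45) = 123.4
  R: 644 − 1(134.2) − 1(9.45) = 500.4
  Q: 0 + 1(134.2) = 134.2
  U: 0 + 2(9.45) = 18.9

ξ₂ = 9.45 mol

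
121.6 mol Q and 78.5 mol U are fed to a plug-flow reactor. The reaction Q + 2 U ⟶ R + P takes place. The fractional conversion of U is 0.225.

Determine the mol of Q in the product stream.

113 mol

U reacted = 0.225 × 78.5 = 17.66 mol; ν_U = −2, so ξ = 17.66/2 = 8.831 mol.
Outlet amounts (n = n₀ + ν ξ):
  Q: 121.6 − 1(8.831) = 112.8
  U: 78.5 − 2(8.831) = 60.84
  R: 0 + 1(8.831) = 8.831
  P: 0 + 1(8.831) = 8.831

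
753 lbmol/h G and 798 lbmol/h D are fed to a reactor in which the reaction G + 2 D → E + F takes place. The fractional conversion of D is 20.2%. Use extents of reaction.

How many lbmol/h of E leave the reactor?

D reacted = 0.202 × 798 = 161.2 lbmol/h; ν_D = −2, so ξ = 161.2/2 = 80.6 lbmol/h.
Outlet amounts (n = n₀ + ν ξ):
  G: 753 − 1(80.6) = 672.4
  D: 798 − 2(80.6) = 636.8
  E: 0 + 1(80.6) = 80.6
  F: 0 + 1(80.6) = 80.6

80.6 lbmol/h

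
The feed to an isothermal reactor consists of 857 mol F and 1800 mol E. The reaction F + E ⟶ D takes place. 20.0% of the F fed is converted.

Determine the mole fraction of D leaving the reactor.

0.069

F reacted = 0.2 × 857 = 171.4 mol; ν_F = −1, so ξ = 171.4/1 = 171.4 mol.
Outlet amounts (n = n₀ + ν ξ):
  F: 857 − 1(171.4) = 685.6
  E: 1800 − 1(171.4) = 1629
  D: 0 + 1(171.4) = 171.4
Total out = 2486 mol; y_D = 171.4 / 2486 = 0.06896.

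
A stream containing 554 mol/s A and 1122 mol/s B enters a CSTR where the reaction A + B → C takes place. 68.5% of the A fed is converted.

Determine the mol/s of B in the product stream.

A reacted = 0.685 × 554 = 379.5 mol/s; ν_A = −1, so ξ = 379.5/1 = 379.5 mol/s.
Outlet amounts (n = n₀ + ν ξ):
  A: 554 − 1(379.5) = 174.5
  B: 1122 − 1(379.5) = 742.5
  C: 0 + 1(379.5) = 379.5

743 mol/s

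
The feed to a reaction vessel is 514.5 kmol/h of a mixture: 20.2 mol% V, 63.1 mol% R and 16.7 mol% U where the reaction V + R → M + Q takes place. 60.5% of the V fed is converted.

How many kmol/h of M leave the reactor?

62.9 kmol/h

V reacted = 0.605 × 103.9 = 62.88 kmol/h; ν_V = −1, so ξ = 62.88/1 = 62.88 kmol/h.
Outlet amounts (n = n₀ + ν ξ):
  V: 103.9 − 1(62.88) = 41.05
  R: 324.6 − 1(62.88) = 261.8
  M: 0 + 1(62.88) = 62.88
  Q: 0 + 1(62.88) = 62.88
  U: 85.92 (inert)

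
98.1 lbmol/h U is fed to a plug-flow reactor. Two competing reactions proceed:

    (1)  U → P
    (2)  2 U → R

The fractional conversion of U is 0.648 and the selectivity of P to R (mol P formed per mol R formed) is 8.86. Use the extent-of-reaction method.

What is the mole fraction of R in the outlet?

0.0635

Conversion of U: U consumed = 0.648 × 98.1 = 63.57 lbmol/h = 1ξ₁ + 2ξ₂.
Selectivity: 1ξ₁ / (1ξ₂) = 8.86 → ξ₁ = 8.86 ξ₂.
Substitute: (1·8.86 + 2) ξ₂ = 63.57 → ξ₂ = 5.853 lbmol/h, ξ₁ = 51.86 lbmol/h.
Outlet amounts (n = n₀ + Σ ν·ξ):
  U: 98.1 − 1(51.86) − 2(5.853) = 34.53
  P: 0 + 1(51.86) = 51.86
  R: 0 + 1(5.853) = 5.853
Total out = 92.25 lbmol/h; y_R = 5.853 / 92.25 = 0.06345.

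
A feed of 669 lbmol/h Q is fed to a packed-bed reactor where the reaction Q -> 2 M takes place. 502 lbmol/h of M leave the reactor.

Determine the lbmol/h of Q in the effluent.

For M: n = n₀ + 2ξ → 502 = 0 + 2ξ, giving ξ = 251 lbmol/h.
Outlet amounts (n = n₀ + ν ξ):
  Q: 669 − 1(251) = 418
  M: 0 + 2(251) = 502

418 lbmol/h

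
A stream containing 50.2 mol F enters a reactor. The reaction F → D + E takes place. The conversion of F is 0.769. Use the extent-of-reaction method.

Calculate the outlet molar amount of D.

38.6 mol

F reacted = 0.769 × 50.2 = 38.6 mol; ν_F = −1, so ξ = 38.6/1 = 38.6 mol.
Outlet amounts (n = n₀ + ν ξ):
  F: 50.2 − 1(38.6) = 11.6
  D: 0 + 1(38.6) = 38.6
  E: 0 + 1(38.6) = 38.6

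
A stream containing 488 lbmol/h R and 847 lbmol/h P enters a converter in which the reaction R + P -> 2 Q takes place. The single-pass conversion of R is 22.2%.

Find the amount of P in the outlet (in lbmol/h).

R reacted = 0.222 × 488 = 108.3 lbmol/h; ν_R = −1, so ξ = 108.3/1 = 108.3 lbmol/h.
Outlet amounts (n = n₀ + ν ξ):
  R: 488 − 1(108.3) = 379.7
  P: 847 − 1(108.3) = 738.7
  Q: 0 + 2(108.3) = 216.7

739 lbmol/h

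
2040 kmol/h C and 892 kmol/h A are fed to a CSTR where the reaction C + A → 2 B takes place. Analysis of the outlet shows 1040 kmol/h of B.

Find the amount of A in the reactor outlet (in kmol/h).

For B: n = n₀ + 2ξ → 1040 = 0 + 2ξ, giving ξ = 520 kmol/h.
Outlet amounts (n = n₀ + ν ξ):
  C: 2040 − 1(520) = 1520
  A: 892 − 1(520) = 372
  B: 0 + 2(520) = 1040

372 kmol/h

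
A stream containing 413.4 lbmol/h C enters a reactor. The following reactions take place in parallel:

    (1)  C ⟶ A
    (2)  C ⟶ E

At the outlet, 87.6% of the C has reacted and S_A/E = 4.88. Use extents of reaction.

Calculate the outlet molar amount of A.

301 lbmol/h

Conversion of C: C consumed = 0.876 × 413.4 = 362.1 lbmol/h = 1ξ₁ + 1ξ₂.
Selectivity: 1ξ₁ / (1ξ₂) = 4.88 → ξ₁ = 4.88 ξ₂.
Substitute: (1·4.88 + 1) ξ₂ = 362.1 → ξ₂ = 61.59 lbmol/h, ξ₁ = 300.6 lbmol/h.
Outlet amounts (n = n₀ + Σ ν·ξ):
  C: 413.4 − 1(300.6) − 1(61.59) = 51.26
  A: 0 + 1(300.6) = 300.6
  E: 0 + 1(61.59) = 61.59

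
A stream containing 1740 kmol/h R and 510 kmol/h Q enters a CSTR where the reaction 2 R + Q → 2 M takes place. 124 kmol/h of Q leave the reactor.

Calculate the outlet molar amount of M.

For Q: n = n₀ − 1ξ → 124 = 510 − 1ξ, giving ξ = 386 kmol/h.
Outlet amounts (n = n₀ + ν ξ):
  R: 1740 − 2(386) = 968
  Q: 510 − 1(386) = 124
  M: 0 + 2(386) = 772

772 kmol/h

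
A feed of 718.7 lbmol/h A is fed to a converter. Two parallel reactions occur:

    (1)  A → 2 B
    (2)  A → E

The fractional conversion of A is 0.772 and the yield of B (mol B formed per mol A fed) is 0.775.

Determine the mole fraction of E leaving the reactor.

Yield of B: 2ξ₁ / 718.7 = 0.775 → ξ₁ = 278.5 lbmol/h.
Conversion of A: 1ξ₁ + 1ξ₂ = 0.772 × 718.7 = 554.8 → ξ₂ = 276.3 lbmol/h.
Outlet amounts (n = n₀ + Σ ν·ξ):
  A: 718.7 − 1(278.5) − 1(276.3) = 163.9
  B: 0 + 2(278.5) = 557
  E: 0 + 1(276.3) = 276.3
Total out = 997.2 lbmol/h; y_E = 276.3 / 997.2 = 0.2771.

0.277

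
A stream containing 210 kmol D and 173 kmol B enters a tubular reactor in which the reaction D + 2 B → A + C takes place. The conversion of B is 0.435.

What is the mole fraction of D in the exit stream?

B reacted = 0.435 × 173 = 75.25 kmol; ν_B = −2, so ξ = 75.25/2 = 37.63 kmol.
Outlet amounts (n = n₀ + ν ξ):
  D: 210 − 1(37.63) = 172.4
  B: 173 − 2(37.63) = 97.75
  A: 0 + 1(37.63) = 37.63
  C: 0 + 1(37.63) = 37.63
Total out = 345.4 kmol; y_D = 172.4 / 345.4 = 0.4991.

0.499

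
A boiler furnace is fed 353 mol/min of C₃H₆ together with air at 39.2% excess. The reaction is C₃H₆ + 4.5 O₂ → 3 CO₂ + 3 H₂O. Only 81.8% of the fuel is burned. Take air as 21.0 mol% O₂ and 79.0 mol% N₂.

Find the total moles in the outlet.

11000 mol/min

Stoichiometric O₂ = 4.5 × 353 = 1588 mol/min; O₂ fed = 1588 × 1.392 = 2211 mol/min.
N₂ fed = 2211 × 79/21 = 8318 mol/min.
Fuel reacted = 0.818 × 353 → ξ = 288.8 mol/min.
Outlet (n = n₀ + ν ξ):
  C₃H₆: 353 − 1(288.8) = 64.25
  O₂: 2211 − 4.5(288.8) = 911.8
  N₂: 8318 (inert)
  CO₂: 0 + 3(288.8) = 866.3
  H₂O: 0 + 3(288.8) = 866.3
Total out = 64.25 + 911.8 + 8318 + 866.3 + 866.3 = 11030 mol/min.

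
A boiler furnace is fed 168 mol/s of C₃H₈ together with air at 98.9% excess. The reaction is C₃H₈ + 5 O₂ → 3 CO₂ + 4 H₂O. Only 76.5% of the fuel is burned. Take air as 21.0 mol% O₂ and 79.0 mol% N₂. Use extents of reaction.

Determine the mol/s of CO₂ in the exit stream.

Stoichiometric O₂ = 5 × 168 = 840 mol/s; O₂ fed = 840 × 1.989 = 1671 mol/s.
N₂ fed = 1671 × 79/21 = 6285 mol/s.
Fuel reacted = 0.765 × 168 → ξ = 128.5 mol/s.
Outlet (n = n₀ + ν ξ):
  C₃H₈: 168 − 1(128.5) = 39.48
  O₂: 1671 − 5(128.5) = 1028
  N₂: 6285 (inert)
  CO₂: 0 + 3(128.5) = 385.6
  H₂O: 0 + 4(128.5) = 514.1

386 mol/s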